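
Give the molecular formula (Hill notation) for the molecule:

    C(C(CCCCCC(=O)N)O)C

C9H19NO2

Heavy atoms from the SMILES: 9 C, 1 N, 2 O.
Implicit hydrogens by atom environment:
  6 × C: 2 H each → 12
  1 × C: 3 H
  1 × C: 1 H
  1 × C: no H
  1 × N: 2 H
  1 × O: 1 H
  1 × O: no H
  Total hydrogens = 19.
Molecular formula: C9H19NO2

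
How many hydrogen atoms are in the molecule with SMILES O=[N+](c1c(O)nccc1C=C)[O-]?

Hydrogens are implicit in SMILES; fill each atom to its normal valence:
  3 × C (aromatic): no H
  2 × C (aromatic): 1 H each → 2
  1 × C: 2 H
  1 × C: 1 H
  1 × N (aromatic): no H
  1 × N (charge +1): no H
  1 × O: 1 H
  1 × O: no H
  1 × O (charge -1): no H
  Total hydrogens = 6.

6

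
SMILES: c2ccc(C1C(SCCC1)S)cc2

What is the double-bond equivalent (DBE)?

5

Molecular formula from the SMILES: C11H14S2.
DoU = (2C + 2 + N − H − X)/2 = (2·11 + 2 + 0 − 14 − 0)/2 = 10/2 = 5.
(Structurally: 2 ring(s) + 3 π bond(s) = 5.)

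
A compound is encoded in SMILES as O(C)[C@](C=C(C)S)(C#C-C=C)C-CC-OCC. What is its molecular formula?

C14H22O2S

Heavy atoms from the SMILES: 14 C, 2 O, 1 S.
Implicit hydrogens by atom environment:
  5 × C: 2 H each → 10
  4 × C: no H
  3 × C: 3 H each → 9
  2 × C: 1 H each → 2
  2 × O: no H
  1 × S: 1 H
  Total hydrogens = 22.
Molecular formula: C14H22O2S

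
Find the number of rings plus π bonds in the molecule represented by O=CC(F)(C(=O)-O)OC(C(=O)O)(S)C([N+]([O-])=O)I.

4

Molecular formula from the SMILES: C6H5FINO8S.
DoU = (2C + 2 + N − H − X)/2 = (2·6 + 2 + 1 − 5 − 2)/2 = 8/2 = 4.
(Structurally: 0 ring(s) + 4 π bond(s) = 4.)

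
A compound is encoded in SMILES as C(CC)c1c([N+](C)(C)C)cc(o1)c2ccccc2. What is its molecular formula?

Heavy atoms from the SMILES: 16 C, 1 N, 1 O.
Implicit hydrogens by atom environment:
  6 × C (aromatic): 1 H each → 6
  4 × C: 3 H each → 12
  4 × C (aromatic): no H
  2 × C: 2 H each → 4
  1 × N (charge +1): no H
  1 × O (aromatic): no H
  Total hydrogens = 22.
Net charge +1.
Molecular formula: C16H22NO+

C16H22NO+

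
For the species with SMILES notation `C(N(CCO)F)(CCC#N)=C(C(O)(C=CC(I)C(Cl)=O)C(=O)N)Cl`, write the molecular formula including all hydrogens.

Heavy atoms from the SMILES: 13 C, 2 Cl, 1 F, 1 I, 3 N, 4 O.
Implicit hydrogens by atom environment:
  6 × C: no H
  4 × C: 2 H each → 8
  3 × C: 1 H each → 3
  2 × Cl: no H
  2 × N: no H
  2 × O: 1 H each → 2
  2 × O: no H
  1 × F: no H
  1 × I: no H
  1 × N: 2 H
  Total hydrogens = 15.
Molecular formula: C13H15Cl2FIN3O4

C13H15Cl2FIN3O4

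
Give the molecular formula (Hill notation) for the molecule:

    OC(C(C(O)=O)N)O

C3H7NO4

Heavy atoms from the SMILES: 3 C, 1 N, 4 O.
Implicit hydrogens by atom environment:
  3 × O: 1 H each → 3
  2 × C: 1 H each → 2
  1 × C: no H
  1 × N: 2 H
  1 × O: no H
  Total hydrogens = 7.
Molecular formula: C3H7NO4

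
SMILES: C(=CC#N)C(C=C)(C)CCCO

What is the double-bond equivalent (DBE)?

Molecular formula from the SMILES: C10H15NO.
DoU = (2C + 2 + N − H − X)/2 = (2·10 + 2 + 1 − 15 − 0)/2 = 8/2 = 4.
(Structurally: 0 ring(s) + 4 π bond(s) = 4.)

4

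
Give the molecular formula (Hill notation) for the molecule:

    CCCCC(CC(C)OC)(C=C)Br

Heavy atoms from the SMILES: 1 Br, 11 C, 1 O.
Implicit hydrogens by atom environment:
  5 × C: 2 H each → 10
  3 × C: 3 H each → 9
  2 × C: 1 H each → 2
  1 × Br: no H
  1 × C: no H
  1 × O: no H
  Total hydrogens = 21.
Molecular formula: C11H21BrO

C11H21BrO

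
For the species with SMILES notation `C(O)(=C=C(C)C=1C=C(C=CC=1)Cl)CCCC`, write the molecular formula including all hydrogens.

Heavy atoms from the SMILES: 14 C, 1 Cl, 1 O.
Implicit hydrogens by atom environment:
  4 × C (aromatic): 1 H each → 4
  3 × C: 2 H each → 6
  3 × C: no H
  2 × C: 3 H each → 6
  2 × C (aromatic): no H
  1 × Cl: no H
  1 × O: 1 H
  Total hydrogens = 17.
Molecular formula: C14H17ClO

C14H17ClO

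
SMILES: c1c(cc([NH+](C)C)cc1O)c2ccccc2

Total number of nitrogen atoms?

The symbol for nitrogen appears 1 time in the SMILES.

1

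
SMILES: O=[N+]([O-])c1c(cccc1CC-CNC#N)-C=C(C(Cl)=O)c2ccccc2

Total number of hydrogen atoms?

Hydrogens are implicit in SMILES; fill each atom to its normal valence:
  8 × C (aromatic): 1 H each → 8
  4 × C (aromatic): no H
  3 × C: 2 H each → 6
  3 × C: no H
  2 × O: no H
  1 × C: 1 H
  1 × Cl: no H
  1 × N: 1 H
  1 × N (charge +1): no H
  1 × N: no H
  1 × O (charge -1): no H
  Total hydrogens = 16.

16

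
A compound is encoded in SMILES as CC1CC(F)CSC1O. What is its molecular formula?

Heavy atoms from the SMILES: 6 C, 1 F, 1 O, 1 S.
Implicit hydrogens by atom environment:
  3 × C: 1 H each → 3
  2 × C: 2 H each → 4
  1 × C: 3 H
  1 × F: no H
  1 × O: 1 H
  1 × S: no H
  Total hydrogens = 11.
Molecular formula: C6H11FOS

C6H11FOS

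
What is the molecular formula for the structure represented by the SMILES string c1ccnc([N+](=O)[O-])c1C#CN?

Heavy atoms from the SMILES: 7 C, 3 N, 2 O.
Implicit hydrogens by atom environment:
  3 × C (aromatic): 1 H each → 3
  2 × C (aromatic): no H
  2 × C: no H
  1 × N: 2 H
  1 × N (aromatic): no H
  1 × N (charge +1): no H
  1 × O: no H
  1 × O (charge -1): no H
  Total hydrogens = 5.
Molecular formula: C7H5N3O2

C7H5N3O2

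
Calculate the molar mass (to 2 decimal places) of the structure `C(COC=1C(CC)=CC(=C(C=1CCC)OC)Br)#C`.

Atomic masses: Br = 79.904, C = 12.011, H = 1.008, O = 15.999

Molecular formula: C15H19BrO2.
M = 1×79.904 + 15×12.011 + 19×1.008 + 2×15.999 = 311.22 g/mol.

311.22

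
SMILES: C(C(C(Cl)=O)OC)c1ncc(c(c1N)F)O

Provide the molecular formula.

Heavy atoms from the SMILES: 9 C, 1 Cl, 1 F, 2 N, 3 O.
Implicit hydrogens by atom environment:
  4 × C (aromatic): no H
  2 × O: no H
  1 × C: 3 H
  1 × C: 2 H
  1 × C (aromatic): 1 H
  1 × C: 1 H
  1 × C: no H
  1 × Cl: no H
  1 × F: no H
  1 × N: 2 H
  1 × N (aromatic): no H
  1 × O: 1 H
  Total hydrogens = 10.
Molecular formula: C9H10ClFN2O3

C9H10ClFN2O3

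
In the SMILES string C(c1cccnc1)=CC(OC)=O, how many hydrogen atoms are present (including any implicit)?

Hydrogens are implicit in SMILES; fill each atom to its normal valence:
  4 × C (aromatic): 1 H each → 4
  2 × C: 1 H each → 2
  2 × O: no H
  1 × C: 3 H
  1 × C (aromatic): no H
  1 × C: no H
  1 × N (aromatic): no H
  Total hydrogens = 9.

9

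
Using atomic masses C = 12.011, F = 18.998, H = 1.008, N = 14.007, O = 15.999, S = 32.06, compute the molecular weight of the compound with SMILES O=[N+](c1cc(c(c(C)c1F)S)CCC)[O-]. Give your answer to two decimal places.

229.27

Molecular formula: C10H12FNO2S.
M = 10×12.011 + 1×18.998 + 12×1.008 + 1×14.007 + 2×15.999 + 1×32.06 = 229.27 g/mol.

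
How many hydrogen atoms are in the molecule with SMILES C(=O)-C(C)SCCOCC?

Hydrogens are implicit in SMILES; fill each atom to its normal valence:
  3 × C: 2 H each → 6
  2 × C: 3 H each → 6
  2 × C: 1 H each → 2
  2 × O: no H
  1 × S: no H
  Total hydrogens = 14.

14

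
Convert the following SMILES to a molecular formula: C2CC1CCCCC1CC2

Heavy atoms from the SMILES: 10 C.
Implicit hydrogens by atom environment:
  8 × C: 2 H each → 16
  2 × C: 1 H each → 2
  Total hydrogens = 18.
Molecular formula: C10H18

C10H18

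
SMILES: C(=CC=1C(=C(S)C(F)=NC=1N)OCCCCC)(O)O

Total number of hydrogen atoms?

17

Hydrogens are implicit in SMILES; fill each atom to its normal valence:
  5 × C (aromatic): no H
  4 × C: 2 H each → 8
  2 × O: 1 H each → 2
  1 × C: 3 H
  1 × C: 1 H
  1 × C: no H
  1 × F: no H
  1 × N: 2 H
  1 × N (aromatic): no H
  1 × O: no H
  1 × S: 1 H
  Total hydrogens = 17.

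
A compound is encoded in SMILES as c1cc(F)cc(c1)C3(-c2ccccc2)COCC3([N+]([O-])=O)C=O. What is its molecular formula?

Heavy atoms from the SMILES: 17 C, 1 F, 1 N, 4 O.
Implicit hydrogens by atom environment:
  9 × C (aromatic): 1 H each → 9
  3 × C (aromatic): no H
  3 × O: no H
  2 × C: 2 H each → 4
  2 × C: no H
  1 × C: 1 H
  1 × F: no H
  1 × N (charge +1): no H
  1 × O (charge -1): no H
  Total hydrogens = 14.
Molecular formula: C17H14FNO4

C17H14FNO4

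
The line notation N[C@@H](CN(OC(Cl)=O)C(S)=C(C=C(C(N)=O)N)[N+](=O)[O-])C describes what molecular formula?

C9H14ClN5O5S

Heavy atoms from the SMILES: 9 C, 1 Cl, 5 N, 5 O, 1 S.
Implicit hydrogens by atom environment:
  5 × C: no H
  4 × O: no H
  3 × N: 2 H each → 6
  2 × C: 1 H each → 2
  1 × C: 3 H
  1 × C: 2 H
  1 × Cl: no H
  1 × N: no H
  1 × N (charge +1): no H
  1 × O (charge -1): no H
  1 × S: 1 H
  Total hydrogens = 14.
Molecular formula: C9H14ClN5O5S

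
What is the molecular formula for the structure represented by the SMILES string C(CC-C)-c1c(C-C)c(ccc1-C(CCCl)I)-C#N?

Heavy atoms from the SMILES: 16 C, 1 Cl, 1 I, 1 N.
Implicit hydrogens by atom environment:
  6 × C: 2 H each → 12
  4 × C (aromatic): no H
  2 × C: 3 H each → 6
  2 × C (aromatic): 1 H each → 2
  1 × C: 1 H
  1 × C: no H
  1 × Cl: no H
  1 × I: no H
  1 × N: no H
  Total hydrogens = 21.
Molecular formula: C16H21ClIN

C16H21ClIN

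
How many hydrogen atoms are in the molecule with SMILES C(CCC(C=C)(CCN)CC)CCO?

Hydrogens are implicit in SMILES; fill each atom to its normal valence:
  9 × C: 2 H each → 18
  1 × C: 3 H
  1 × C: 1 H
  1 × C: no H
  1 × N: 2 H
  1 × O: 1 H
  Total hydrogens = 25.

25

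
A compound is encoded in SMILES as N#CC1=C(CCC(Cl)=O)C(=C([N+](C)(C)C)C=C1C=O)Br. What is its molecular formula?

Heavy atoms from the SMILES: 1 Br, 14 C, 1 Cl, 2 N, 2 O.
Implicit hydrogens by atom environment:
  5 × C (aromatic): no H
  3 × C: 3 H each → 9
  2 × C: 2 H each → 4
  2 × C: no H
  2 × O: no H
  1 × Br: no H
  1 × C (aromatic): 1 H
  1 × C: 1 H
  1 × Cl: no H
  1 × N: no H
  1 × N (charge +1): no H
  Total hydrogens = 15.
Net charge +1.
Molecular formula: C14H15BrClN2O2+

C14H15BrClN2O2+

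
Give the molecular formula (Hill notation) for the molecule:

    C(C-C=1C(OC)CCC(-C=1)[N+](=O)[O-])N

Heavy atoms from the SMILES: 9 C, 2 N, 3 O.
Implicit hydrogens by atom environment:
  4 × C: 2 H each → 8
  3 × C: 1 H each → 3
  2 × O: no H
  1 × C: 3 H
  1 × C: no H
  1 × N: 2 H
  1 × N (charge +1): no H
  1 × O (charge -1): no H
  Total hydrogens = 16.
Molecular formula: C9H16N2O3

C9H16N2O3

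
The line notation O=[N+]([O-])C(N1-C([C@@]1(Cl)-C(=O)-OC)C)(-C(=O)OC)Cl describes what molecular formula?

Heavy atoms from the SMILES: 8 C, 2 Cl, 2 N, 6 O.
Implicit hydrogens by atom environment:
  5 × O: no H
  4 × C: no H
  3 × C: 3 H each → 9
  2 × Cl: no H
  1 × C: 1 H
  1 × N: no H
  1 × N (charge +1): no H
  1 × O (charge -1): no H
  Total hydrogens = 10.
Molecular formula: C8H10Cl2N2O6

C8H10Cl2N2O6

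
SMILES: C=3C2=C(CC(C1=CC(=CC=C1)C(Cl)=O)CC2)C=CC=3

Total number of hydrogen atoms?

Hydrogens are implicit in SMILES; fill each atom to its normal valence:
  8 × C (aromatic): 1 H each → 8
  4 × C (aromatic): no H
  3 × C: 2 H each → 6
  1 × C: 1 H
  1 × C: no H
  1 × Cl: no H
  1 × O: no H
  Total hydrogens = 15.

15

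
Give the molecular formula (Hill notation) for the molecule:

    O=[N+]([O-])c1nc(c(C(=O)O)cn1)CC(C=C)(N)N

C9H11N5O4

Heavy atoms from the SMILES: 9 C, 5 N, 4 O.
Implicit hydrogens by atom environment:
  3 × C (aromatic): no H
  2 × C: 2 H each → 4
  2 × C: no H
  2 × N: 2 H each → 4
  2 × N (aromatic): no H
  2 × O: no H
  1 × C (aromatic): 1 H
  1 × C: 1 H
  1 × N (charge +1): no H
  1 × O: 1 H
  1 × O (charge -1): no H
  Total hydrogens = 11.
Molecular formula: C9H11N5O4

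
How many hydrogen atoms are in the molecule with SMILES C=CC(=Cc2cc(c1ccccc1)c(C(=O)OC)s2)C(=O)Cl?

Hydrogens are implicit in SMILES; fill each atom to its normal valence:
  6 × C (aromatic): 1 H each → 6
  4 × C (aromatic): no H
  3 × C: no H
  3 × O: no H
  2 × C: 1 H each → 2
  1 × C: 3 H
  1 × C: 2 H
  1 × Cl: no H
  1 × S (aromatic): no H
  Total hydrogens = 13.

13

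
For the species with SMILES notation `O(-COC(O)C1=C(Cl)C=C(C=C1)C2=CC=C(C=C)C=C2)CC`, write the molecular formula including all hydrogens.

C18H19ClO3

Heavy atoms from the SMILES: 18 C, 1 Cl, 3 O.
Implicit hydrogens by atom environment:
  7 × C (aromatic): 1 H each → 7
  5 × C (aromatic): no H
  3 × C: 2 H each → 6
  2 × C: 1 H each → 2
  2 × O: no H
  1 × C: 3 H
  1 × Cl: no H
  1 × O: 1 H
  Total hydrogens = 19.
Molecular formula: C18H19ClO3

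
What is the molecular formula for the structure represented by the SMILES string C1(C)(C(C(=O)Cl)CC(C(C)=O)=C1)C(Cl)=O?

Heavy atoms from the SMILES: 10 C, 2 Cl, 3 O.
Implicit hydrogens by atom environment:
  5 × C: no H
  3 × O: no H
  2 × C: 3 H each → 6
  2 × C: 1 H each → 2
  2 × Cl: no H
  1 × C: 2 H
  Total hydrogens = 10.
Molecular formula: C10H10Cl2O3

C10H10Cl2O3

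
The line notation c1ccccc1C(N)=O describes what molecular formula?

Heavy atoms from the SMILES: 7 C, 1 N, 1 O.
Implicit hydrogens by atom environment:
  5 × C (aromatic): 1 H each → 5
  1 × C (aromatic): no H
  1 × C: no H
  1 × N: 2 H
  1 × O: no H
  Total hydrogens = 7.
Molecular formula: C7H7NO

C7H7NO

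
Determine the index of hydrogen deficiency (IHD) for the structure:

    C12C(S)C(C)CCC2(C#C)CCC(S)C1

4

Molecular formula from the SMILES: C13H20S2.
DoU = (2C + 2 + N − H − X)/2 = (2·13 + 2 + 0 − 20 − 0)/2 = 8/2 = 4.
(Structurally: 2 ring(s) + 2 π bond(s) = 4.)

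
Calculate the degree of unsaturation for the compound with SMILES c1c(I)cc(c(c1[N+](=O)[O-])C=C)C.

6

Molecular formula from the SMILES: C9H8INO2.
DoU = (2C + 2 + N − H − X)/2 = (2·9 + 2 + 1 − 8 − 1)/2 = 12/2 = 6.
(Structurally: 1 ring(s) + 5 π bond(s) = 6.)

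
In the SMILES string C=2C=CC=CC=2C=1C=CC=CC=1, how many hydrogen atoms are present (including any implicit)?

Hydrogens are implicit in SMILES; fill each atom to its normal valence:
  10 × C (aromatic): 1 H each → 10
  2 × C (aromatic): no H
  Total hydrogens = 10.

10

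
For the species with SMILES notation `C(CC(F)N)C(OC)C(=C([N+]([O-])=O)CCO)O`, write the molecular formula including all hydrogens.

C9H17FN2O5

Heavy atoms from the SMILES: 9 C, 1 F, 2 N, 5 O.
Implicit hydrogens by atom environment:
  4 × C: 2 H each → 8
  2 × C: 1 H each → 2
  2 × C: no H
  2 × O: 1 H each → 2
  2 × O: no H
  1 × C: 3 H
  1 × F: no H
  1 × N: 2 H
  1 × N (charge +1): no H
  1 × O (charge -1): no H
  Total hydrogens = 17.
Molecular formula: C9H17FN2O5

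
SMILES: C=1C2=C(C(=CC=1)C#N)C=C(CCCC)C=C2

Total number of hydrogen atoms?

15

Hydrogens are implicit in SMILES; fill each atom to its normal valence:
  6 × C (aromatic): 1 H each → 6
  4 × C (aromatic): no H
  3 × C: 2 H each → 6
  1 × C: 3 H
  1 × C: no H
  1 × N: no H
  Total hydrogens = 15.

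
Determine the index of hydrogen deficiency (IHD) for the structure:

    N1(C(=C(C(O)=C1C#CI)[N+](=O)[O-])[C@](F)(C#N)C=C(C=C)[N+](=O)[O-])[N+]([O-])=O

Molecular formula from the SMILES: C12H5FIN5O7.
DoU = (2C + 2 + N − H − X)/2 = (2·12 + 2 + 5 − 5 − 2)/2 = 24/2 = 12.
(Structurally: 1 ring(s) + 11 π bond(s) = 12.)

12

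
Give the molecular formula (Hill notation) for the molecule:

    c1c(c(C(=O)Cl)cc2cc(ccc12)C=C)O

Heavy atoms from the SMILES: 13 C, 1 Cl, 2 O.
Implicit hydrogens by atom environment:
  5 × C (aromatic): 1 H each → 5
  5 × C (aromatic): no H
  1 × C: 2 H
  1 × C: 1 H
  1 × C: no H
  1 × Cl: no H
  1 × O: 1 H
  1 × O: no H
  Total hydrogens = 9.
Molecular formula: C13H9ClO2

C13H9ClO2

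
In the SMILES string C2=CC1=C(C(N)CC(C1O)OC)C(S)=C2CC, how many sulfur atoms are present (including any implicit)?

The symbol for sulfur appears 1 time in the SMILES.

1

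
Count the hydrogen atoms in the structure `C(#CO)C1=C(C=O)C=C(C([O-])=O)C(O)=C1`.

Hydrogens are implicit in SMILES; fill each atom to its normal valence:
  4 × C (aromatic): no H
  3 × C: no H
  2 × C (aromatic): 1 H each → 2
  2 × O: 1 H each → 2
  2 × O: no H
  1 × C: 1 H
  1 × O (charge -1): no H
  Total hydrogens = 5.

5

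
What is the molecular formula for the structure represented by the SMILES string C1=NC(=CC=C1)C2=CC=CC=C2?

C11H9N

Heavy atoms from the SMILES: 11 C, 1 N.
Implicit hydrogens by atom environment:
  9 × C (aromatic): 1 H each → 9
  2 × C (aromatic): no H
  1 × N (aromatic): no H
  Total hydrogens = 9.
Molecular formula: C11H9N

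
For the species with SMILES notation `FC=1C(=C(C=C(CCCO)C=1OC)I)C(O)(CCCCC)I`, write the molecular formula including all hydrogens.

Heavy atoms from the SMILES: 16 C, 1 F, 2 I, 3 O.
Implicit hydrogens by atom environment:
  7 × C: 2 H each → 14
  5 × C (aromatic): no H
  2 × C: 3 H each → 6
  2 × I: no H
  2 × O: 1 H each → 2
  1 × C (aromatic): 1 H
  1 × C: no H
  1 × F: no H
  1 × O: no H
  Total hydrogens = 23.
Molecular formula: C16H23FI2O3

C16H23FI2O3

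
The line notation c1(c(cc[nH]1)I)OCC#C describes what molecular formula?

Heavy atoms from the SMILES: 7 C, 1 I, 1 N, 1 O.
Implicit hydrogens by atom environment:
  2 × C (aromatic): 1 H each → 2
  2 × C (aromatic): no H
  1 × C: 2 H
  1 × C: 1 H
  1 × C: no H
  1 × I: no H
  1 × N (aromatic): 1 H
  1 × O: no H
  Total hydrogens = 6.
Molecular formula: C7H6INO

C7H6INO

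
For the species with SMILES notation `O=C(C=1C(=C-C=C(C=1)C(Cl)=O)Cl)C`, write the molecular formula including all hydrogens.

Heavy atoms from the SMILES: 9 C, 2 Cl, 2 O.
Implicit hydrogens by atom environment:
  3 × C (aromatic): 1 H each → 3
  3 × C (aromatic): no H
  2 × C: no H
  2 × Cl: no H
  2 × O: no H
  1 × C: 3 H
  Total hydrogens = 6.
Molecular formula: C9H6Cl2O2

C9H6Cl2O2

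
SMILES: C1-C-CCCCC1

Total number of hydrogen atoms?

Hydrogens are implicit in SMILES; fill each atom to its normal valence:
  7 × C: 2 H each → 14
  Total hydrogens = 14.

14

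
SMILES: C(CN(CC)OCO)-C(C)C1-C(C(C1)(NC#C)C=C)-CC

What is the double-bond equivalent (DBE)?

4

Molecular formula from the SMILES: C17H30N2O2.
DoU = (2C + 2 + N − H − X)/2 = (2·17 + 2 + 2 − 30 − 0)/2 = 8/2 = 4.
(Structurally: 1 ring(s) + 3 π bond(s) = 4.)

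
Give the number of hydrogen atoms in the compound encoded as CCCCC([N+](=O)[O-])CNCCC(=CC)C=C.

Hydrogens are implicit in SMILES; fill each atom to its normal valence:
  7 × C: 2 H each → 14
  3 × C: 1 H each → 3
  2 × C: 3 H each → 6
  1 × C: no H
  1 × N: 1 H
  1 × N (charge +1): no H
  1 × O: no H
  1 × O (charge -1): no H
  Total hydrogens = 24.

24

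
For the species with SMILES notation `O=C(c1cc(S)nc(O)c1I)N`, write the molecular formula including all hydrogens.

Heavy atoms from the SMILES: 6 C, 1 I, 2 N, 2 O, 1 S.
Implicit hydrogens by atom environment:
  4 × C (aromatic): no H
  1 × C (aromatic): 1 H
  1 × C: no H
  1 × I: no H
  1 × N: 2 H
  1 × N (aromatic): no H
  1 × O: 1 H
  1 × O: no H
  1 × S: 1 H
  Total hydrogens = 5.
Molecular formula: C6H5IN2O2S

C6H5IN2O2S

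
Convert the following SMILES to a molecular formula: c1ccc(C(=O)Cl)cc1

C7H5ClO

Heavy atoms from the SMILES: 7 C, 1 Cl, 1 O.
Implicit hydrogens by atom environment:
  5 × C (aromatic): 1 H each → 5
  1 × C (aromatic): no H
  1 × C: no H
  1 × Cl: no H
  1 × O: no H
  Total hydrogens = 5.
Molecular formula: C7H5ClO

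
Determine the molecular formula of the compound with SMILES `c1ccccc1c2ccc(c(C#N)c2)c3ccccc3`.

Heavy atoms from the SMILES: 19 C, 1 N.
Implicit hydrogens by atom environment:
  13 × C (aromatic): 1 H each → 13
  5 × C (aromatic): no H
  1 × C: no H
  1 × N: no H
  Total hydrogens = 13.
Molecular formula: C19H13N

C19H13N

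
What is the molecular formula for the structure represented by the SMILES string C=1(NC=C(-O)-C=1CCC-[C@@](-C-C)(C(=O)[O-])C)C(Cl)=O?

C13H17ClNO4-

Heavy atoms from the SMILES: 13 C, 1 Cl, 1 N, 4 O.
Implicit hydrogens by atom environment:
  4 × C: 2 H each → 8
  3 × C (aromatic): no H
  3 × C: no H
  2 × C: 3 H each → 6
  2 × O: no H
  1 × C (aromatic): 1 H
  1 × Cl: no H
  1 × N (aromatic): 1 H
  1 × O: 1 H
  1 × O (charge -1): no H
  Total hydrogens = 17.
Net charge -1.
Molecular formula: C13H17ClNO4-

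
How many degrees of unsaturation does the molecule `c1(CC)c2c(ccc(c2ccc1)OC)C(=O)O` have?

Molecular formula from the SMILES: C14H14O3.
DoU = (2C + 2 + N − H − X)/2 = (2·14 + 2 + 0 − 14 − 0)/2 = 16/2 = 8.
(Structurally: 2 ring(s) + 6 π bond(s) = 8.)

8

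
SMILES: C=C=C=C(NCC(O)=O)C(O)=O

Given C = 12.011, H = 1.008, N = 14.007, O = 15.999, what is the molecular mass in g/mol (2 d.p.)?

Molecular formula: C7H7NO4.
M = 7×12.011 + 7×1.008 + 1×14.007 + 4×15.999 = 169.14 g/mol.

169.14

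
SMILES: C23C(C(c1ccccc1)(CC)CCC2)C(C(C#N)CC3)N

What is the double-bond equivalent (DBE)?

Molecular formula from the SMILES: C19H26N2.
DoU = (2C + 2 + N − H − X)/2 = (2·19 + 2 + 2 − 26 − 0)/2 = 16/2 = 8.
(Structurally: 3 ring(s) + 5 π bond(s) = 8.)

8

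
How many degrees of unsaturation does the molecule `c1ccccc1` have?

Molecular formula from the SMILES: C6H6.
DoU = (2C + 2 + N − H − X)/2 = (2·6 + 2 + 0 − 6 − 0)/2 = 8/2 = 4.
(Structurally: 1 ring(s) + 3 π bond(s) = 4.)

4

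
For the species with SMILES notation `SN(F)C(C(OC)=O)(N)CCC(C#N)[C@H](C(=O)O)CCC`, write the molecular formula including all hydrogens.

Heavy atoms from the SMILES: 12 C, 1 F, 3 N, 4 O, 1 S.
Implicit hydrogens by atom environment:
  4 × C: 2 H each → 8
  4 × C: no H
  3 × O: no H
  2 × C: 3 H each → 6
  2 × C: 1 H each → 2
  2 × N: no H
  1 × F: no H
  1 × N: 2 H
  1 × O: 1 H
  1 × S: 1 H
  Total hydrogens = 20.
Molecular formula: C12H20FN3O4S

C12H20FN3O4S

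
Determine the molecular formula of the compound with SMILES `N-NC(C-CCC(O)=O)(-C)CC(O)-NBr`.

C8H18BrN3O3

Heavy atoms from the SMILES: 1 Br, 8 C, 3 N, 3 O.
Implicit hydrogens by atom environment:
  4 × C: 2 H each → 8
  2 × C: no H
  2 × N: 1 H each → 2
  2 × O: 1 H each → 2
  1 × Br: no H
  1 × C: 3 H
  1 × C: 1 H
  1 × N: 2 H
  1 × O: no H
  Total hydrogens = 18.
Molecular formula: C8H18BrN3O3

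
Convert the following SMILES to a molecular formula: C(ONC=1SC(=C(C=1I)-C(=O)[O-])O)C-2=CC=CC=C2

Heavy atoms from the SMILES: 12 C, 1 I, 1 N, 4 O, 1 S.
Implicit hydrogens by atom environment:
  5 × C (aromatic): 1 H each → 5
  5 × C (aromatic): no H
  2 × O: no H
  1 × C: 2 H
  1 × C: no H
  1 × I: no H
  1 × N: 1 H
  1 × O: 1 H
  1 × O (charge -1): no H
  1 × S (aromatic): no H
  Total hydrogens = 9.
Net charge -1.
Molecular formula: C12H9INO4S-

C12H9INO4S-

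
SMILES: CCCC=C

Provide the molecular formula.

Heavy atoms from the SMILES: 5 C.
Implicit hydrogens by atom environment:
  3 × C: 2 H each → 6
  1 × C: 3 H
  1 × C: 1 H
  Total hydrogens = 10.
Molecular formula: C5H10

C5H10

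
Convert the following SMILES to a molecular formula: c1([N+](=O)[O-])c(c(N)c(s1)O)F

C4H3FN2O3S

Heavy atoms from the SMILES: 4 C, 1 F, 2 N, 3 O, 1 S.
Implicit hydrogens by atom environment:
  4 × C (aromatic): no H
  1 × F: no H
  1 × N: 2 H
  1 × N (charge +1): no H
  1 × O: 1 H
  1 × O: no H
  1 × O (charge -1): no H
  1 × S (aromatic): no H
  Total hydrogens = 3.
Molecular formula: C4H3FN2O3S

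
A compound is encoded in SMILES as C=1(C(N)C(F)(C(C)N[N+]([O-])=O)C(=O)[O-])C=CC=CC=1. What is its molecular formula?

C11H13FN3O4-

Heavy atoms from the SMILES: 11 C, 1 F, 3 N, 4 O.
Implicit hydrogens by atom environment:
  5 × C (aromatic): 1 H each → 5
  2 × C: 1 H each → 2
  2 × C: no H
  2 × O: no H
  2 × O (charge -1): no H
  1 × C: 3 H
  1 × C (aromatic): no H
  1 × F: no H
  1 × N: 2 H
  1 × N: 1 H
  1 × N (charge +1): no H
  Total hydrogens = 13.
Net charge -1.
Molecular formula: C11H13FN3O4-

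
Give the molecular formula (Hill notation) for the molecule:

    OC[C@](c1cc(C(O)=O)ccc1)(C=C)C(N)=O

Heavy atoms from the SMILES: 12 C, 1 N, 4 O.
Implicit hydrogens by atom environment:
  4 × C (aromatic): 1 H each → 4
  3 × C: no H
  2 × C: 2 H each → 4
  2 × C (aromatic): no H
  2 × O: 1 H each → 2
  2 × O: no H
  1 × C: 1 H
  1 × N: 2 H
  Total hydrogens = 13.
Molecular formula: C12H13NO4

C12H13NO4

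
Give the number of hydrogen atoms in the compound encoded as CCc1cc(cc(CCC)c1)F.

15

Hydrogens are implicit in SMILES; fill each atom to its normal valence:
  3 × C: 2 H each → 6
  3 × C (aromatic): 1 H each → 3
  3 × C (aromatic): no H
  2 × C: 3 H each → 6
  1 × F: no H
  Total hydrogens = 15.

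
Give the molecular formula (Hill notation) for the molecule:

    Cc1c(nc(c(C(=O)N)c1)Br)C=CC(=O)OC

Heavy atoms from the SMILES: 1 Br, 11 C, 2 N, 3 O.
Implicit hydrogens by atom environment:
  4 × C (aromatic): no H
  3 × O: no H
  2 × C: 3 H each → 6
  2 × C: 1 H each → 2
  2 × C: no H
  1 × Br: no H
  1 × C (aromatic): 1 H
  1 × N: 2 H
  1 × N (aromatic): no H
  Total hydrogens = 11.
Molecular formula: C11H11BrN2O3

C11H11BrN2O3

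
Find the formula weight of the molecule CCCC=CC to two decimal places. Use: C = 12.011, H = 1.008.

Molecular formula: C6H12.
M = 6×12.011 + 12×1.008 = 84.16 g/mol.

84.16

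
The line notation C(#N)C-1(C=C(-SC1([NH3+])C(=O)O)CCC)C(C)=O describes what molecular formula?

C11H15N2O3S+

Heavy atoms from the SMILES: 11 C, 2 N, 3 O, 1 S.
Implicit hydrogens by atom environment:
  6 × C: no H
  2 × C: 3 H each → 6
  2 × C: 2 H each → 4
  2 × O: no H
  1 × C: 1 H
  1 × N (charge +1): 3 H
  1 × N: no H
  1 × O: 1 H
  1 × S: no H
  Total hydrogens = 15.
Net charge +1.
Molecular formula: C11H15N2O3S+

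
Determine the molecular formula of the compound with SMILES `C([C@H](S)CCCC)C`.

C7H16S

Heavy atoms from the SMILES: 7 C, 1 S.
Implicit hydrogens by atom environment:
  4 × C: 2 H each → 8
  2 × C: 3 H each → 6
  1 × C: 1 H
  1 × S: 1 H
  Total hydrogens = 16.
Molecular formula: C7H16S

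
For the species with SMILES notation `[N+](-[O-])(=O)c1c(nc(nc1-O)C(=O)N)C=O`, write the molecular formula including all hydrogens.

Heavy atoms from the SMILES: 6 C, 4 N, 5 O.
Implicit hydrogens by atom environment:
  4 × C (aromatic): no H
  3 × O: no H
  2 × N (aromatic): no H
  1 × C: 1 H
  1 × C: no H
  1 × N: 2 H
  1 × N (charge +1): no H
  1 × O: 1 H
  1 × O (charge -1): no H
  Total hydrogens = 4.
Molecular formula: C6H4N4O5

C6H4N4O5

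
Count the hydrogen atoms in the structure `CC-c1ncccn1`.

Hydrogens are implicit in SMILES; fill each atom to its normal valence:
  3 × C (aromatic): 1 H each → 3
  2 × N (aromatic): no H
  1 × C: 3 H
  1 × C: 2 H
  1 × C (aromatic): no H
  Total hydrogens = 8.

8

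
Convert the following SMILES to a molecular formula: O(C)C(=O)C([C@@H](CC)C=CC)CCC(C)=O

C13H22O3

Heavy atoms from the SMILES: 13 C, 3 O.
Implicit hydrogens by atom environment:
  4 × C: 3 H each → 12
  4 × C: 1 H each → 4
  3 × C: 2 H each → 6
  3 × O: no H
  2 × C: no H
  Total hydrogens = 22.
Molecular formula: C13H22O3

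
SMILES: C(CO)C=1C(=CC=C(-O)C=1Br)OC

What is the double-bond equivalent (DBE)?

Molecular formula from the SMILES: C9H11BrO3.
DoU = (2C + 2 + N − H − X)/2 = (2·9 + 2 + 0 − 11 − 1)/2 = 8/2 = 4.
(Structurally: 1 ring(s) + 3 π bond(s) = 4.)

4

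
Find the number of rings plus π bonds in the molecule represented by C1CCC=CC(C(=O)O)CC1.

Molecular formula from the SMILES: C9H14O2.
DoU = (2C + 2 + N − H − X)/2 = (2·9 + 2 + 0 − 14 − 0)/2 = 6/2 = 3.
(Structurally: 1 ring(s) + 2 π bond(s) = 3.)

3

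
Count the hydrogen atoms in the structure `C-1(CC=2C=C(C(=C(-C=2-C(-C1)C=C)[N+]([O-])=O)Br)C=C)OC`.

16

Hydrogens are implicit in SMILES; fill each atom to its normal valence:
  5 × C (aromatic): no H
  4 × C: 2 H each → 8
  4 × C: 1 H each → 4
  2 × O: no H
  1 × Br: no H
  1 × C: 3 H
  1 × C (aromatic): 1 H
  1 × N (charge +1): no H
  1 × O (charge -1): no H
  Total hydrogens = 16.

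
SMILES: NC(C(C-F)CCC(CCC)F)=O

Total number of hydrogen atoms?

17

Hydrogens are implicit in SMILES; fill each atom to its normal valence:
  5 × C: 2 H each → 10
  2 × C: 1 H each → 2
  2 × F: no H
  1 × C: 3 H
  1 × C: no H
  1 × N: 2 H
  1 × O: no H
  Total hydrogens = 17.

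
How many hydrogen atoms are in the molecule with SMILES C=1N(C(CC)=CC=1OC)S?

11

Hydrogens are implicit in SMILES; fill each atom to its normal valence:
  2 × C: 3 H each → 6
  2 × C (aromatic): 1 H each → 2
  2 × C (aromatic): no H
  1 × C: 2 H
  1 × N (aromatic): no H
  1 × O: no H
  1 × S: 1 H
  Total hydrogens = 11.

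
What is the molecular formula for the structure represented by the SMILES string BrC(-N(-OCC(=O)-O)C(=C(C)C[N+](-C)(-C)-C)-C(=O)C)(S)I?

Heavy atoms from the SMILES: 1 Br, 12 C, 1 I, 2 N, 4 O, 1 S.
Implicit hydrogens by atom environment:
  5 × C: 3 H each → 15
  5 × C: no H
  3 × O: no H
  2 × C: 2 H each → 4
  1 × Br: no H
  1 × I: no H
  1 × N: no H
  1 × N (charge +1): no H
  1 × O: 1 H
  1 × S: 1 H
  Total hydrogens = 21.
Net charge +1.
Molecular formula: C12H21BrIN2O4S+

C12H21BrIN2O4S+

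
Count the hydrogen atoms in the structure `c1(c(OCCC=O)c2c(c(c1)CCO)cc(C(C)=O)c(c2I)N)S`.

18

Hydrogens are implicit in SMILES; fill each atom to its normal valence:
  8 × C (aromatic): no H
  4 × C: 2 H each → 8
  3 × O: no H
  2 × C (aromatic): 1 H each → 2
  1 × C: 3 H
  1 × C: 1 H
  1 × C: no H
  1 × I: no H
  1 × N: 2 H
  1 × O: 1 H
  1 × S: 1 H
  Total hydrogens = 18.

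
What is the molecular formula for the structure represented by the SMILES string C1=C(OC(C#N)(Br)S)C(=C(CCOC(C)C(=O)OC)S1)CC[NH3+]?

Heavy atoms from the SMILES: 1 Br, 14 C, 2 N, 4 O, 2 S.
Implicit hydrogens by atom environment:
  4 × C: 2 H each → 8
  4 × O: no H
  3 × C (aromatic): no H
  3 × C: no H
  2 × C: 3 H each → 6
  1 × Br: no H
  1 × C (aromatic): 1 H
  1 × C: 1 H
  1 × N (charge +1): 3 H
  1 × N: no H
  1 × S: 1 H
  1 × S (aromatic): no H
  Total hydrogens = 20.
Net charge +1.
Molecular formula: C14H20BrN2O4S2+

C14H20BrN2O4S2+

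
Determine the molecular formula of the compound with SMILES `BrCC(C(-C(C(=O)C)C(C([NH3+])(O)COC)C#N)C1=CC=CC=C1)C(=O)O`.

Heavy atoms from the SMILES: 1 Br, 18 C, 2 N, 5 O.
Implicit hydrogens by atom environment:
  5 × C (aromatic): 1 H each → 5
  4 × C: 1 H each → 4
  4 × C: no H
  3 × O: no H
  2 × C: 3 H each → 6
  2 × C: 2 H each → 4
  2 × O: 1 H each → 2
  1 × Br: no H
  1 × C (aromatic): no H
  1 × N (charge +1): 3 H
  1 × N: no H
  Total hydrogens = 24.
Net charge +1.
Molecular formula: C18H24BrN2O5+

C18H24BrN2O5+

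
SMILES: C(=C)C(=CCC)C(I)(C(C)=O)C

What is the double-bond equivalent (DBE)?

3

Molecular formula from the SMILES: C10H15IO.
DoU = (2C + 2 + N − H − X)/2 = (2·10 + 2 + 0 − 15 − 1)/2 = 6/2 = 3.
(Structurally: 0 ring(s) + 3 π bond(s) = 3.)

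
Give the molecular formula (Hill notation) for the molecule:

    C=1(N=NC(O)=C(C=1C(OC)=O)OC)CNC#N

Heavy atoms from the SMILES: 9 C, 4 N, 4 O.
Implicit hydrogens by atom environment:
  4 × C (aromatic): no H
  3 × O: no H
  2 × C: 3 H each → 6
  2 × C: no H
  2 × N (aromatic): no H
  1 × C: 2 H
  1 × N: 1 H
  1 × N: no H
  1 × O: 1 H
  Total hydrogens = 10.
Molecular formula: C9H10N4O4

C9H10N4O4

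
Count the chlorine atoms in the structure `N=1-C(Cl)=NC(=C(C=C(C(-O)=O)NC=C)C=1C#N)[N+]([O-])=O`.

1

The symbol for chlorine appears 1 time in the SMILES.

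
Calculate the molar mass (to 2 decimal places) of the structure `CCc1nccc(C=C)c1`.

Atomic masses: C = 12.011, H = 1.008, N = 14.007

133.19

Molecular formula: C9H11N.
M = 9×12.011 + 11×1.008 + 1×14.007 = 133.19 g/mol.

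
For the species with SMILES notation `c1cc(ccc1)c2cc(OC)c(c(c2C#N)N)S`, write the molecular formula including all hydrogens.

C14H12N2OS

Heavy atoms from the SMILES: 14 C, 2 N, 1 O, 1 S.
Implicit hydrogens by atom environment:
  6 × C (aromatic): 1 H each → 6
  6 × C (aromatic): no H
  1 × C: 3 H
  1 × C: no H
  1 × N: 2 H
  1 × N: no H
  1 × O: no H
  1 × S: 1 H
  Total hydrogens = 12.
Molecular formula: C14H12N2OS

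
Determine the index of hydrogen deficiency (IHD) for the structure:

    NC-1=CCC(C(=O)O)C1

3

Molecular formula from the SMILES: C6H9NO2.
DoU = (2C + 2 + N − H − X)/2 = (2·6 + 2 + 1 − 9 − 0)/2 = 6/2 = 3.
(Structurally: 1 ring(s) + 2 π bond(s) = 3.)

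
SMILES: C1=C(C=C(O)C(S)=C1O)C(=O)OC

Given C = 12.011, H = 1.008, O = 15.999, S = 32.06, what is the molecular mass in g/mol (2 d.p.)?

Molecular formula: C8H8O4S.
M = 8×12.011 + 8×1.008 + 4×15.999 + 1×32.06 = 200.21 g/mol.

200.21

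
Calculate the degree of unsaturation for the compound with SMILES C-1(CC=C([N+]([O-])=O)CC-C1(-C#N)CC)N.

Molecular formula from the SMILES: C10H15N3O2.
DoU = (2C + 2 + N − H − X)/2 = (2·10 + 2 + 3 − 15 − 0)/2 = 10/2 = 5.
(Structurally: 1 ring(s) + 4 π bond(s) = 5.)

5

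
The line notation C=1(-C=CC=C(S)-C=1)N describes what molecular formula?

Heavy atoms from the SMILES: 6 C, 1 N, 1 S.
Implicit hydrogens by atom environment:
  4 × C (aromatic): 1 H each → 4
  2 × C (aromatic): no H
  1 × N: 2 H
  1 × S: 1 H
  Total hydrogens = 7.
Molecular formula: C6H7NS

C6H7NS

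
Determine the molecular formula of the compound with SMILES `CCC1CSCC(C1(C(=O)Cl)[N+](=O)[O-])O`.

Heavy atoms from the SMILES: 8 C, 1 Cl, 1 N, 4 O, 1 S.
Implicit hydrogens by atom environment:
  3 × C: 2 H each → 6
  2 × C: 1 H each → 2
  2 × C: no H
  2 × O: no H
  1 × C: 3 H
  1 × Cl: no H
  1 × N (charge +1): no H
  1 × O: 1 H
  1 × O (charge -1): no H
  1 × S: no H
  Total hydrogens = 12.
Molecular formula: C8H12ClNO4S

C8H12ClNO4S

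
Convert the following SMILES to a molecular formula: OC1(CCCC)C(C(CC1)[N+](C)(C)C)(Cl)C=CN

C14H28ClN2O+

Heavy atoms from the SMILES: 14 C, 1 Cl, 2 N, 1 O.
Implicit hydrogens by atom environment:
  5 × C: 2 H each → 10
  4 × C: 3 H each → 12
  3 × C: 1 H each → 3
  2 × C: no H
  1 × Cl: no H
  1 × N: 2 H
  1 × N (charge +1): no H
  1 × O: 1 H
  Total hydrogens = 28.
Net charge +1.
Molecular formula: C14H28ClN2O+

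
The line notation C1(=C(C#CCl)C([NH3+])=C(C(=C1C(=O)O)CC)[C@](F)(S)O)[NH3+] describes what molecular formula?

[C12H14ClFN2O3S]2+

Heavy atoms from the SMILES: 12 C, 1 Cl, 1 F, 2 N, 3 O, 1 S.
Implicit hydrogens by atom environment:
  6 × C (aromatic): no H
  4 × C: no H
  2 × N (charge +1): 3 H each → 6
  2 × O: 1 H each → 2
  1 × C: 3 H
  1 × C: 2 H
  1 × Cl: no H
  1 × F: no H
  1 × O: no H
  1 × S: 1 H
  Total hydrogens = 14.
Net charge +2.
Molecular formula: [C12H14ClFN2O3S]2+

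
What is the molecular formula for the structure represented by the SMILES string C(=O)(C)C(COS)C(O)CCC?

Heavy atoms from the SMILES: 8 C, 3 O, 1 S.
Implicit hydrogens by atom environment:
  3 × C: 2 H each → 6
  2 × C: 3 H each → 6
  2 × C: 1 H each → 2
  2 × O: no H
  1 × C: no H
  1 × O: 1 H
  1 × S: 1 H
  Total hydrogens = 16.
Molecular formula: C8H16O3S

C8H16O3S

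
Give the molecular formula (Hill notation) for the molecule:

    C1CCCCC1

Heavy atoms from the SMILES: 6 C.
Implicit hydrogens by atom environment:
  6 × C: 2 H each → 12
  Total hydrogens = 12.
Molecular formula: C6H12

C6H12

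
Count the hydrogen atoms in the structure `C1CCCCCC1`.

14

Hydrogens are implicit in SMILES; fill each atom to its normal valence:
  7 × C: 2 H each → 14
  Total hydrogens = 14.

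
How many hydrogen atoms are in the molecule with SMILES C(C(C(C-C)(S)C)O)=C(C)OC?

18

Hydrogens are implicit in SMILES; fill each atom to its normal valence:
  4 × C: 3 H each → 12
  2 × C: 1 H each → 2
  2 × C: no H
  1 × C: 2 H
  1 × O: 1 H
  1 × O: no H
  1 × S: 1 H
  Total hydrogens = 18.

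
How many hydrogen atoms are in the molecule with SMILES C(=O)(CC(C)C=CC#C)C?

Hydrogens are implicit in SMILES; fill each atom to its normal valence:
  4 × C: 1 H each → 4
  2 × C: 3 H each → 6
  2 × C: no H
  1 × C: 2 H
  1 × O: no H
  Total hydrogens = 12.

12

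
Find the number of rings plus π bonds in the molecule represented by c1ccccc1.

Molecular formula from the SMILES: C6H6.
DoU = (2C + 2 + N − H − X)/2 = (2·6 + 2 + 0 − 6 − 0)/2 = 8/2 = 4.
(Structurally: 1 ring(s) + 3 π bond(s) = 4.)

4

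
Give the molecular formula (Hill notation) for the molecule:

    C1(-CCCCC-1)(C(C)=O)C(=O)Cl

C9H13ClO2

Heavy atoms from the SMILES: 9 C, 1 Cl, 2 O.
Implicit hydrogens by atom environment:
  5 × C: 2 H each → 10
  3 × C: no H
  2 × O: no H
  1 × C: 3 H
  1 × Cl: no H
  Total hydrogens = 13.
Molecular formula: C9H13ClO2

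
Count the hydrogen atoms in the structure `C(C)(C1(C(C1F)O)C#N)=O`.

6

Hydrogens are implicit in SMILES; fill each atom to its normal valence:
  3 × C: no H
  2 × C: 1 H each → 2
  1 × C: 3 H
  1 × F: no H
  1 × N: no H
  1 × O: 1 H
  1 × O: no H
  Total hydrogens = 6.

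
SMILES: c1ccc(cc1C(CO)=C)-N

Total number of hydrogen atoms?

Hydrogens are implicit in SMILES; fill each atom to its normal valence:
  4 × C (aromatic): 1 H each → 4
  2 × C: 2 H each → 4
  2 × C (aromatic): no H
  1 × C: no H
  1 × N: 2 H
  1 × O: 1 H
  Total hydrogens = 11.

11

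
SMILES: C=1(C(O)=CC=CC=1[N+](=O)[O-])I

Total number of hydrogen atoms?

4

Hydrogens are implicit in SMILES; fill each atom to its normal valence:
  3 × C (aromatic): 1 H each → 3
  3 × C (aromatic): no H
  1 × I: no H
  1 × N (charge +1): no H
  1 × O: 1 H
  1 × O: no H
  1 × O (charge -1): no H
  Total hydrogens = 4.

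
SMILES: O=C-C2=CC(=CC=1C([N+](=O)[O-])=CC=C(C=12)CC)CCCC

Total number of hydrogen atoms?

19

Hydrogens are implicit in SMILES; fill each atom to its normal valence:
  6 × C (aromatic): no H
  4 × C: 2 H each → 8
  4 × C (aromatic): 1 H each → 4
  2 × C: 3 H each → 6
  2 × O: no H
  1 × C: 1 H
  1 × N (charge +1): no H
  1 × O (charge -1): no H
  Total hydrogens = 19.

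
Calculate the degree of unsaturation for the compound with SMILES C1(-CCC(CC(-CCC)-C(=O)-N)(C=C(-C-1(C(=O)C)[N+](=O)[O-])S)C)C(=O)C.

Molecular formula from the SMILES: C18H28N2O5S.
DoU = (2C + 2 + N − H − X)/2 = (2·18 + 2 + 2 − 28 − 0)/2 = 12/2 = 6.
(Structurally: 1 ring(s) + 5 π bond(s) = 6.)

6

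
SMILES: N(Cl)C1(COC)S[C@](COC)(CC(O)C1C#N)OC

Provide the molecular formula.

Heavy atoms from the SMILES: 11 C, 1 Cl, 2 N, 4 O, 1 S.
Implicit hydrogens by atom environment:
  3 × C: 3 H each → 9
  3 × C: 2 H each → 6
  3 × C: no H
  3 × O: no H
  2 × C: 1 H each → 2
  1 × Cl: no H
  1 × N: 1 H
  1 × N: no H
  1 × O: 1 H
  1 × S: no H
  Total hydrogens = 19.
Molecular formula: C11H19ClN2O4S

C11H19ClN2O4S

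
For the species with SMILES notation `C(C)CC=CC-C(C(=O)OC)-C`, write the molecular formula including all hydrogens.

C10H18O2

Heavy atoms from the SMILES: 10 C, 2 O.
Implicit hydrogens by atom environment:
  3 × C: 3 H each → 9
  3 × C: 2 H each → 6
  3 × C: 1 H each → 3
  2 × O: no H
  1 × C: no H
  Total hydrogens = 18.
Molecular formula: C10H18O2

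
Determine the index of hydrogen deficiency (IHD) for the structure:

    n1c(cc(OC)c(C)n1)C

Molecular formula from the SMILES: C7H10N2O.
DoU = (2C + 2 + N − H − X)/2 = (2·7 + 2 + 2 − 10 − 0)/2 = 8/2 = 4.
(Structurally: 1 ring(s) + 3 π bond(s) = 4.)

4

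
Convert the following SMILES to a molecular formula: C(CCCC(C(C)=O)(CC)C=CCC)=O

C13H22O2

Heavy atoms from the SMILES: 13 C, 2 O.
Implicit hydrogens by atom environment:
  5 × C: 2 H each → 10
  3 × C: 3 H each → 9
  3 × C: 1 H each → 3
  2 × C: no H
  2 × O: no H
  Total hydrogens = 22.
Molecular formula: C13H22O2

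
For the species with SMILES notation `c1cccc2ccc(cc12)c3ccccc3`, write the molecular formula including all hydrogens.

C16H12

Heavy atoms from the SMILES: 16 C.
Implicit hydrogens by atom environment:
  12 × C (aromatic): 1 H each → 12
  4 × C (aromatic): no H
  Total hydrogens = 12.
Molecular formula: C16H12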